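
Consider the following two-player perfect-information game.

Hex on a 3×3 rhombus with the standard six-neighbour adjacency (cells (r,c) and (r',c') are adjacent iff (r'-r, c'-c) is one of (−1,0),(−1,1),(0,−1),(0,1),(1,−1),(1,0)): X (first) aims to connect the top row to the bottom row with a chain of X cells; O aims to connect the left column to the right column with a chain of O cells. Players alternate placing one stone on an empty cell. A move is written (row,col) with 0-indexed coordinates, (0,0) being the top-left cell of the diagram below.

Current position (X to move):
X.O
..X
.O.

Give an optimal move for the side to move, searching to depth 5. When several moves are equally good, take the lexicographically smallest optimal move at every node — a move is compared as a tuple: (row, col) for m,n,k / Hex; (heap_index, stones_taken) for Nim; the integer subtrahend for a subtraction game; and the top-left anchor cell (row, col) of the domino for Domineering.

X's best at [X.O/..X/.O.]: (1,1)

p1 X@[X.O/..X/.O.]: (0,1)[XXO/..X/.O.]-1 (1,0)[X.O/X.X/.O.]-1 (1,1)[X.O/.XX/.O.]+1* (2,0)[X.O/..X/XO.]-1 (2,2)[X.O/..X/.OX]-1
p2 O@[X.O/.XX/.O.]: (0,1)[XOO/.XX/.O.]-1* (1,0)[X.O/OXX/.O.]-1 (2,0)[X.O/.XX/OO.]-1 (2,2)[X.O/.XX/.OO]-1
p3 X@[XOO/.XX/.O.]: (1,0)[XOO/XXX/.O.]+1* (2,0)[XOO/.XX/XO.]-1 (2,2)[XOO/.XX/.OX]-1
p4 O@[XOO/XXX/.O.]: (2,0)[XOO/XXX/OO.]-1* (2,2)[XOO/XXX/.OO]-1
p5 X@[XOO/XXX/OO.]: (2,2)[XOO/XXX/OOX]+1*
p6 O@[XOO/XXX/OOX] terminal -1; root [X.O/..X/.O.] d5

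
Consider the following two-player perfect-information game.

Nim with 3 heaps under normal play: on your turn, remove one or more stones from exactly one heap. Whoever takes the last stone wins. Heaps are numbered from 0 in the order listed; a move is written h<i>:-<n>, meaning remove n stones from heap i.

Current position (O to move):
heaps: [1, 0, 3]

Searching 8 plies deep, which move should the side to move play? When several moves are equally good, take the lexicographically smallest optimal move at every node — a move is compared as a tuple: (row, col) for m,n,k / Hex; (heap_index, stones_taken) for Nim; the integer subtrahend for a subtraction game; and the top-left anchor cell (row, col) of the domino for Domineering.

p1 O@[(1,0,3)]: h0:-1[(0,0,3)]-1 h2:-1[(1,0,2)]-1 h2:-2[(1,0,1)]+1* h2:-3[(1,0,0)]-1
p2 X@[(1,0,1)]: h0:-1[(0,0,1)]-1* h2:-1[(1,0,0)]-1
p3 O@[(0,0,1)]: h2:-1[(0,0,0)]+1*
p4 X@[(0,0,0)] terminal -1; root [(1,0,3)] d8

O's best at [(1,0,3)]: h2:-2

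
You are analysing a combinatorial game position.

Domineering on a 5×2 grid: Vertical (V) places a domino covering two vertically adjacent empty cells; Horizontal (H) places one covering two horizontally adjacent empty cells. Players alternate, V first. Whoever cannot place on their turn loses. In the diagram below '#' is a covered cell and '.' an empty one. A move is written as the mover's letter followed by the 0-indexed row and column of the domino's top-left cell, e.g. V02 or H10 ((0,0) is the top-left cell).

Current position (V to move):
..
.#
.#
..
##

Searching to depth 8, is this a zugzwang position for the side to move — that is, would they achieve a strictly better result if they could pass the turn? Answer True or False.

zugzwang(../.#/.#/../##, V) = True

[../.#/.#/../##] V move#1: V00:-1/#./##/.#/../##*, V10:-1/../##/##/../##, V20:-1/../.#/##/#./##
[#./##/.#/../##] H move#2: H30:+1/#./##/.#/##/##*
[#./##/.#/##/##] end (terminal -1, V#3); searched ../.#/.#/../## to 8
pass branch (H moves first from the same position):
  | [../.#/.#/../##] H move#1: H00:-1/##/.#/.#/../##*, H30:-1/../.#/.#/##/##
  | [##/.#/.#/../##] V move#2: V10:-1/##/##/##/../##, V20:+1/##/.#/##/#./##*
  | [##/.#/##/#./##] end (terminal -1, H#3); searched ../.#/.#/../## to 8
V moving scores -1; V passing scores +1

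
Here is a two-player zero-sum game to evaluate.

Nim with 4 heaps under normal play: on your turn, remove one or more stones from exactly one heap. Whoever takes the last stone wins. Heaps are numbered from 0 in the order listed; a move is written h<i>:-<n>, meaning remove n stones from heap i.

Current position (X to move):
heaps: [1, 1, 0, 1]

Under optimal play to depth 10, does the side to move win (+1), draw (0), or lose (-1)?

value((1,1,0,1), X) = +1

p1 X@[(1,1,0,1)]: h0:-1[(0,1,0,1)]+1* h1:-1[(1,0,0,1)]+1 h3:-1[(1,1,0,0)]+1
p2 O@[(0,1,0,1)]: h1:-1[(0,0,0,1)]-1* h3:-1[(0,1,0,0)]-1
p3 X@[(0,0,0,1)]: h3:-1[(0,0,0,0)]+1*
p4 O@[(0,0,0,0)] terminal -1; root [(1,1,0,1)] d10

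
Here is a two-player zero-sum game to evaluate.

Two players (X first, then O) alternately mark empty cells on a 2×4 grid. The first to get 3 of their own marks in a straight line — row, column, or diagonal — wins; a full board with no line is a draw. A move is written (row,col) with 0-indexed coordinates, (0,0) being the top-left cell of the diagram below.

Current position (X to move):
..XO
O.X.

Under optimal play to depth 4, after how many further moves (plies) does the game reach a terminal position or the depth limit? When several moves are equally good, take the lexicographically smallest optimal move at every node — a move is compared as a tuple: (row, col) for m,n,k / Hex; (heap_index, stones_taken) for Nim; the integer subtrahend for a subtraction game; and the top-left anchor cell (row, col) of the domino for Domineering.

PV length from [..XO/O.X.]: 4 plies

[..XO/O.X.] X move#1: (0,0):+0/X.XO/O.X.*, (0,1):+0/.XXO/O.X., (1,1):+0/..XO/OXX., (1,3):+0/..XO/O.XX
[X.XO/O.X.] O move#2: (0,1):+0/XOXO/O.X.*, (1,1):-1/X.XO/OOX., (1,3):-1/X.XO/O.XO
[XOXO/O.X.] X move#3: (1,1):+0/XOXO/OXX.*, (1,3):+0/XOXO/O.XX
[XOXO/OXX.] O move#4: (1,3):+0/XOXO/OXXO*
[XOXO/OXXO] end (terminal +0, X#5); searched ..XO/O.X. to 4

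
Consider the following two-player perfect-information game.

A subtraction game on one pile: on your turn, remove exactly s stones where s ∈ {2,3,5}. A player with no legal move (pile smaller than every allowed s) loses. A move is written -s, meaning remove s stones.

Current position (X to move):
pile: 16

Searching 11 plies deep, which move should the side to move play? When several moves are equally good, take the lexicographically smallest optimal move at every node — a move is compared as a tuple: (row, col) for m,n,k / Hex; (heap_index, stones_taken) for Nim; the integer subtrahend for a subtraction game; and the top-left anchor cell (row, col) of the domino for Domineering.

X's best at [16]: -2

p1 X@[16]: -2[14]+1* -3[13]-1 -5[11]-1
p2 O@[14]: -2[12]-1* -3[11]-1 -5[9]-1
p3 X@[12]: -2[10]-1 -3[9]-1 -5[7]+1*
p4 O@[7]: -2[5]-1* -3[4]-1 -5[2]-1
p5 X@[5]: -2[3]-1 -3[2]-1 -5[0]+1*
p6 O@[0] terminal -1; root [16] d11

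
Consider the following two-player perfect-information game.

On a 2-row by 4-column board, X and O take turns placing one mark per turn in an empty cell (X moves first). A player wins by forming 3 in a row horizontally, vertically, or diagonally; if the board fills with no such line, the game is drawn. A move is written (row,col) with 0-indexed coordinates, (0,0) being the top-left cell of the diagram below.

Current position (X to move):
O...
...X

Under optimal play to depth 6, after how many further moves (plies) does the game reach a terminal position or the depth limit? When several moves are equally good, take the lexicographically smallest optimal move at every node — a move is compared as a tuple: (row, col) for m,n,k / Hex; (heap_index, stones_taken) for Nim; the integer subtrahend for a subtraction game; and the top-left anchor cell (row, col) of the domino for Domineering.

PV length from [O.../...X]: 6 plies

p1 X@[O.../...X]: (0,1)[OX../...X]+0* (0,2)[O.X./...X]+0 (0,3)[O..X/...X]+0 (1,0)[O.../X..X]+0 (1,1)[O.../.X.X]+0 (1,2)[O.../..XX]+0
p2 O@[OX../...X]: (0,2)[OXO./...X]+0* (0,3)[OX.O/...X]+0 (1,0)[OX../O..X]+0 (1,1)[OX../.O.X]+0 (1,2)[OX../..OX]+0
p3 X@[OXO./...X]: (0,3)[OXOX/...X]+0* (1,0)[OXO./X..X]+0 (1,1)[OXO./.X.X]+0 (1,2)[OXO./..XX]+0
p4 O@[OXOX/...X]: (1,0)[OXOX/O..X]+0* (1,1)[OXOX/.O.X]+0 (1,2)[OXOX/..OX]+0
p5 X@[OXOX/O..X]: (1,1)[OXOX/OX.X]+0* (1,2)[OXOX/O.XX]+0
p6 O@[OXOX/OX.X]: (1,2)[OXOX/OXOX]+0*
p7 X@[OXOX/OXOX] terminal +0; root [O.../...X] d6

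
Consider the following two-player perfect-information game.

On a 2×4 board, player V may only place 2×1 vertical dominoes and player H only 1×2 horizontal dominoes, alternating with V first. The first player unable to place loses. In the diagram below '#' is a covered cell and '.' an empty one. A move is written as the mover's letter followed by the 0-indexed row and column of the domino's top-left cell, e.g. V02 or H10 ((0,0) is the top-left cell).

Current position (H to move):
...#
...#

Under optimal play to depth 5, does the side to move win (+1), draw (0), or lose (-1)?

value(...#/...#, H) = +1

[...#/...#] H move#1: H00:+1/##.#/...#*, H01:+1/.###/...#, H10:+1/...#/##.#, H11:+1/...#/.###
[##.#/...#] V move#2: V02:-1/####/..##*
[####/..##] H move#3: H10:+1/####/####*
[####/####] end (terminal -1, V#4); searched ...#/...# to 5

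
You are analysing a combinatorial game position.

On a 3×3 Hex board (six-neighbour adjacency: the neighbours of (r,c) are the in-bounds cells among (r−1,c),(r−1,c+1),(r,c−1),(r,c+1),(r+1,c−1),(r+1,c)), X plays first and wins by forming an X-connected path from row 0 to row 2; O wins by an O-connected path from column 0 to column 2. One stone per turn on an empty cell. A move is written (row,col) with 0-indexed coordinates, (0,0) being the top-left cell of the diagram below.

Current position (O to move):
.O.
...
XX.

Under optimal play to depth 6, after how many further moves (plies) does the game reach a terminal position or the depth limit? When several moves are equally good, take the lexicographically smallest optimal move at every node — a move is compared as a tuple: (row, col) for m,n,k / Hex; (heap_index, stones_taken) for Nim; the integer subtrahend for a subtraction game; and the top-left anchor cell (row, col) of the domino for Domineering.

PV length from [.O./.../XX.]: 3 plies

p1 O@[.O./.../XX.]: (0,0)[OO./.../XX.]-1 (0,2)[.OO/.../XX.]+1* (1,0)[.O./O../XX.]-1 (1,1)[.O./.O./XX.]+1 (1,2)[.O./..O/XX.]+1 (2,2)[.O./.../XXO]-1
p2 X@[.OO/.../XX.]: (0,0)[XOO/.../XX.]-1* (1,0)[.OO/X../XX.]-1 (1,1)[.OO/.X./XX.]-1 (1,2)[.OO/..X/XX.]-1 (2,2)[.OO/.../XXX]-1
p3 O@[XOO/.../XX.]: (1,0)[XOO/O../XX.]+1* (1,1)[XOO/.O./XX.]-1 (1,2)[XOO/..O/XX.]-1 (2,2)[XOO/.../XXO]-1
p4 X@[XOO/O../XX.] terminal -1; root [.O./.../XX.] d6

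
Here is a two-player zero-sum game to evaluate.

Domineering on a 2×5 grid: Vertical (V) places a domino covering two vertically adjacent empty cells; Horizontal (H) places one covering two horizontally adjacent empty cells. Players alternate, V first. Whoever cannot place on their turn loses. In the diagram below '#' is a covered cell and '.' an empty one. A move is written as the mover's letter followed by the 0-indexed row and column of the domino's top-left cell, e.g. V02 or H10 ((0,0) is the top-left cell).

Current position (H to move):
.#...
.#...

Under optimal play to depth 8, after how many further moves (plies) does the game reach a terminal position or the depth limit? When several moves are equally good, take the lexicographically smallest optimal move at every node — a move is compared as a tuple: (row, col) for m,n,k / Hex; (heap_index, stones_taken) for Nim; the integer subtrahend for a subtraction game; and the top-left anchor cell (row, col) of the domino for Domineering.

PV length from [.#.../.#...]: 4 plies

p1 H@[.#.../.#...]: H02[.###./.#...]-1* H03[.#.##/.#...]-1 H12[.#.../.###.]-1 H13[.#.../.#.##]-1
p2 V@[.###./.#...]: V00[####./##...]-1 V04[.####/.#..#]+1*
p3 H@[.####/.#..#]: H12[.####/.####]-1*
p4 V@[.####/.####]: V00[#####/#####]+1*
p5 H@[#####/#####] terminal -1; root [.#.../.#...] d8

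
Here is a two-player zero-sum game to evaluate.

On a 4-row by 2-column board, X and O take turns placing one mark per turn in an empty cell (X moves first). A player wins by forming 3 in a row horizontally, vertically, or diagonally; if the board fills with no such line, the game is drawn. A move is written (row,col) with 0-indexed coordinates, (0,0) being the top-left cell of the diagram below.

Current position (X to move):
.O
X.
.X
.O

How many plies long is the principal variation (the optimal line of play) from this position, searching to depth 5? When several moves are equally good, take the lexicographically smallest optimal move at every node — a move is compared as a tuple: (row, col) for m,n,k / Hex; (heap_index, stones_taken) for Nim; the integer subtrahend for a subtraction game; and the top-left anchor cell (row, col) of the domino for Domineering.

p1 X@[.O/X./.X/.O]: (0,0)[XO/X./.X/.O]+0 (1,1)[.O/XX/.X/.O]+0 (2,0)[.O/X./XX/.O]+1* (3,0)[.O/X./.X/XO]+0
p2 O@[.O/X./XX/.O]: (0,0)[OO/X./XX/.O]-1* (1,1)[.O/XO/XX/.O]-1 (3,0)[.O/X./XX/OO]-1
p3 X@[OO/X./XX/.O]: (1,1)[OO/XX/XX/.O]+0 (3,0)[OO/X./XX/XO]+1*
p4 O@[OO/X./XX/XO] terminal -1; root [.O/X./.X/.O] d5

PV length from [.O/X./.X/.O]: 3 plies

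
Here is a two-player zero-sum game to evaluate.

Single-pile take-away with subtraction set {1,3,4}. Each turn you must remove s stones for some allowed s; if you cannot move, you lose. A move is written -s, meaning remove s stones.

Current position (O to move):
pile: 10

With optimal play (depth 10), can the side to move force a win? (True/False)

O winning at [10]: True

p1 O@[10]: -1[9]+1* -3[7]+1 -4[6]-1
p2 X@[9]: -1[8]-1* -3[6]-1 -4[5]-1
p3 O@[8]: -1[7]+1* -3[5]-1 -4[4]-1
p4 X@[7]: -1[6]-1* -3[4]-1 -4[3]-1
p5 O@[6]: -1[5]-1 -3[3]-1 -4[2]+1*
p6 X@[2]: -1[1]-1*
p7 O@[1]: -1[0]+1*
p8 X@[0] terminal -1; root [10] d10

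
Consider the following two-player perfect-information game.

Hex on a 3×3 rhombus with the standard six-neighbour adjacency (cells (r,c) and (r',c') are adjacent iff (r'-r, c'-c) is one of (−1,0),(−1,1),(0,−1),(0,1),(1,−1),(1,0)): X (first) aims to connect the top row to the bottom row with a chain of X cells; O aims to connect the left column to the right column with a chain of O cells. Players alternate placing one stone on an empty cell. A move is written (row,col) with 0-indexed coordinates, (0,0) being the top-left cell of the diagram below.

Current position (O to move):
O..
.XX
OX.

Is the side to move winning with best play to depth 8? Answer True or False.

p1 O@[O../.XX/OX.]: (0,1)[OO./.XX/OX.]-1* (0,2)[O.O/.XX/OX.]-1 (1,0)[O../OXX/OX.]-1 (2,2)[O../.XX/OXO]-1
p2 X@[OO./.XX/OX.]: (0,2)[OOX/.XX/OX.]+1* (1,0)[OO./XXX/OX.]-1 (2,2)[OO./.XX/OXX]-1
p3 O@[OOX/.XX/OX.] terminal -1; root [O../.XX/OX.] d8

O winning at [O../.XX/OX.]: False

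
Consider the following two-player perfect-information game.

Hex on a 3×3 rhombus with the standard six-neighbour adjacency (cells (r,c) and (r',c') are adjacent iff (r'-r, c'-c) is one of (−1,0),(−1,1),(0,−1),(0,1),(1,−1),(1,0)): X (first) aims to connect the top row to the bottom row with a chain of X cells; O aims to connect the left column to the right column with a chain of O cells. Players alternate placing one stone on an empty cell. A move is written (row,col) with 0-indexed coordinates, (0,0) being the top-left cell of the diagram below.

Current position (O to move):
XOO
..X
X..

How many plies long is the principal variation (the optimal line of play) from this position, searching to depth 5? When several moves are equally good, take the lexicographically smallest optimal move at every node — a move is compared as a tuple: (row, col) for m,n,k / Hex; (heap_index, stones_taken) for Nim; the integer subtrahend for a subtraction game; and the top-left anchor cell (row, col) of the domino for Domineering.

ply 1, O at XOO/..X/X.. | (1,0)=+1→XOO/O.X/X..*; (1,1)=-1→XOO/.OX/X..; (2,1)=-1→XOO/..X/XO.; (2,2)=-1→XOO/..X/X.O
ply 2: XOO/O.X/X.. is terminal -1 (X); from XOO/..X/X.. depth 5

PV length from [XOO/..X/X..]: 1 ply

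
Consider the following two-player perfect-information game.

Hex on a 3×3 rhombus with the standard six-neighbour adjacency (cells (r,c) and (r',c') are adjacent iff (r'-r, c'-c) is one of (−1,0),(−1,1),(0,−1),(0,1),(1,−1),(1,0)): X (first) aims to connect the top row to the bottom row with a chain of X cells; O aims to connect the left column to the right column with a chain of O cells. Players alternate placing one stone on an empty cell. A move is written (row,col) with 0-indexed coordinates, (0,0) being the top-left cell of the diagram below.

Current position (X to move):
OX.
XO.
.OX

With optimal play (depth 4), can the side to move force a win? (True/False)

[OX./XO./.OX] X move#1: (0,2):+1/OXX/XO./.OX*, (1,2):+1/OX./XOX/.OX, (2,0):+1/OX./XO./XOX
[OXX/XO./.OX] O move#2: (1,2):-1/OXX/XOO/.OX*, (2,0):-1/OXX/XO./OOX
[OXX/XOO/.OX] X move#3: (2,0):+1/OXX/XOO/XOX*
[OXX/XOO/XOX] end (terminal -1, O#4); searched OX./XO./.OX to 4

X winning at [OX./XO./.OX]: True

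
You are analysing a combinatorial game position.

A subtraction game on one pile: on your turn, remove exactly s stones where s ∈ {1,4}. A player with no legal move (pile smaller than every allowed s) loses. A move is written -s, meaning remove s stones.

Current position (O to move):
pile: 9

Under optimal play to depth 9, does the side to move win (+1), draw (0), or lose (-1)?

value(9, O) = +1

ply 1, O at 9 | -1=-1→8; -4=+1→5*
ply 2, X at 5 | -1=-1→4*; -4=-1→1
ply 3, O at 4 | -1=-1→3; -4=+1→0*
ply 4: 0 is terminal -1 (X); from 9 depth 9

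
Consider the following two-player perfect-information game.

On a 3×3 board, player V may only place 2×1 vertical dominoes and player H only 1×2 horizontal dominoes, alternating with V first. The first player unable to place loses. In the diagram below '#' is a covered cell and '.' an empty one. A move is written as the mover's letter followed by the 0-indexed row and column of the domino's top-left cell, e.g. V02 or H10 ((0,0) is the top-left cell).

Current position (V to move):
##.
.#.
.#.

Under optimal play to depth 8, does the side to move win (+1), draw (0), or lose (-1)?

value(##./.#./.#., V) = +1

[##./.#./.#.] V move#1: V02:+1/###/.##/.#.*, V10:+1/##./##./##., V12:+1/##./.##/.##
[###/.##/.#.] end (terminal -1, H#2); searched ##./.#./.#. to 8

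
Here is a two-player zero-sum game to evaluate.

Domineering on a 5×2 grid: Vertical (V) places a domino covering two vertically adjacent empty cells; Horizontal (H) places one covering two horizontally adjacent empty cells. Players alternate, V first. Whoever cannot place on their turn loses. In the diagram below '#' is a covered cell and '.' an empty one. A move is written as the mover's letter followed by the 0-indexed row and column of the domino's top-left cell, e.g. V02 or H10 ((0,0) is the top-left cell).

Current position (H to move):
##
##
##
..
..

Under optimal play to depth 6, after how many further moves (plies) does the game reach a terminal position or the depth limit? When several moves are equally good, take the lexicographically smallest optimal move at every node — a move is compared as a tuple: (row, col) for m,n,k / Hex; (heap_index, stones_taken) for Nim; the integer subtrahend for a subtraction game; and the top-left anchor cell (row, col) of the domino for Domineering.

[##/##/##/../..] H move#1: H30:+1/##/##/##/##/..*, H40:+1/##/##/##/../##
[##/##/##/##/..] end (terminal -1, V#2); searched ##/##/##/../.. to 6

PV length from [##/##/##/../..]: 1 ply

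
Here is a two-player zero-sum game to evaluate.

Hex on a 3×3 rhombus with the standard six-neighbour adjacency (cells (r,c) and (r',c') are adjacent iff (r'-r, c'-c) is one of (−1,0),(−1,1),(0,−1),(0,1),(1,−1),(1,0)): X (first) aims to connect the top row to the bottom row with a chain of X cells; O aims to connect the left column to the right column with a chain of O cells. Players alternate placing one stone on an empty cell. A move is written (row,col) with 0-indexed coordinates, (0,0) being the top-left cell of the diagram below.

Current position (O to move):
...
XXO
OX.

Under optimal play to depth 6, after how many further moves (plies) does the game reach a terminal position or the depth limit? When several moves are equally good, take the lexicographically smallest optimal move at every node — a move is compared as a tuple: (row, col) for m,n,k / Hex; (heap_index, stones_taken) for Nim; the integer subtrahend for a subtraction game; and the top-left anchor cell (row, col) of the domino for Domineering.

PV length from [.../XXO/OX.]: 2 plies

ply 1, O at .../XXO/OX. | (0,0)=-1→O../XXO/OX.*; (0,1)=-1→.O./XXO/OX.; (0,2)=-1→..O/XXO/OX.; (2,2)=-1→.../XXO/OXO
ply 2, X at O../XXO/OX. | (0,1)=+1→OX./XXO/OX.*; (0,2)=+1→O.X/XXO/OX.; (2,2)=+1→O../XXO/OXX
ply 3: OX./XXO/OX. is terminal -1 (O); from .../XXO/OX. depth 6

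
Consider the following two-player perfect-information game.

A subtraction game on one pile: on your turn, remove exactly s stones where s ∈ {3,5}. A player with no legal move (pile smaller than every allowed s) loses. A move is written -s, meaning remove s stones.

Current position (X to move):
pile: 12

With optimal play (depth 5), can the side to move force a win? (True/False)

X winning at [12]: True

[12] X move#1: -3:+1/9*, -5:-1/7
[9] O move#2: -3:-1/6*, -5:-1/4
[6] X move#3: -3:-1/3, -5:+1/1*
[1] end (terminal -1, O#4); searched 12 to 5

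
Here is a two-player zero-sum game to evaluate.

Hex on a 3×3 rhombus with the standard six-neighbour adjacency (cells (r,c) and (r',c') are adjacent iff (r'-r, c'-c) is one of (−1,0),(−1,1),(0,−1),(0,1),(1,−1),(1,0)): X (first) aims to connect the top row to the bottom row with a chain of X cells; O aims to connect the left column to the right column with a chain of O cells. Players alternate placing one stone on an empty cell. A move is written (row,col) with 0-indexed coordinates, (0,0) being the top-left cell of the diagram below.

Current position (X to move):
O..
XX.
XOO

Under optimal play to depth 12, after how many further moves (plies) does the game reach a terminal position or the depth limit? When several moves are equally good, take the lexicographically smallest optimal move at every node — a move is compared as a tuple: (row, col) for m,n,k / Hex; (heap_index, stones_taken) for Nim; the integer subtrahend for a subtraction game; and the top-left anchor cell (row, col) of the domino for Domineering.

[O../XX./XOO] X move#1: (0,1):+1/OX./XX./XOO*, (0,2):+1/O.X/XX./XOO, (1,2):+1/O../XXX/XOO
[OX./XX./XOO] end (terminal -1, O#2); searched O../XX./XOO to 12

PV length from [O../XX./XOO]: 1 ply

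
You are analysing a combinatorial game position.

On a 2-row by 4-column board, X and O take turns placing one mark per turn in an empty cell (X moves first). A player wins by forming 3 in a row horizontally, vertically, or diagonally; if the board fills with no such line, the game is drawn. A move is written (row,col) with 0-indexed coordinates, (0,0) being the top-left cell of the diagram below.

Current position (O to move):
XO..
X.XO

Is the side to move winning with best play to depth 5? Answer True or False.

[XO../X.XO] O move#1: (0,2):-1/XOO./X.XO, (0,3):-1/XO.O/X.XO, (1,1):+0/XO../XOXO*
[XO../XOXO] X move#2: (0,2):+0/XOX./XOXO*, (0,3):+0/XO.X/XOXO
[XOX./XOXO] O move#3: (0,3):+0/XOXO/XOXO*
[XOXO/XOXO] end (terminal +0, X#4); searched XO../X.XO to 5

O winning at [XO../X.XO]: False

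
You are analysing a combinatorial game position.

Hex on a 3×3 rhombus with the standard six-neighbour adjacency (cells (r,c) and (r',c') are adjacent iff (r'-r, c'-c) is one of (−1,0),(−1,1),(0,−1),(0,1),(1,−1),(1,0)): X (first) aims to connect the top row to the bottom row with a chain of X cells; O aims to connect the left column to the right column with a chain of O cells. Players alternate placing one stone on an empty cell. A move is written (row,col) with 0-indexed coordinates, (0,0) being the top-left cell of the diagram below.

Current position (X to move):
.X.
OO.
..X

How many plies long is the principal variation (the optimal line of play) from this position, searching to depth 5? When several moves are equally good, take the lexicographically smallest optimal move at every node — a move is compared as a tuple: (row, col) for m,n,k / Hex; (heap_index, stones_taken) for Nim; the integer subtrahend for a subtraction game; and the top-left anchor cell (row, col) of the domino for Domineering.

PV length from [.X./OO./..X]: 2 plies

ply 1, X at .X./OO./..X | (0,0)=-1→XX./OO./..X*; (0,2)=-1→.XX/OO./..X; (1,2)=-1→.X./OOX/..X; (2,0)=-1→.X./OO./X.X; (2,1)=-1→.X./OO./.XX
ply 2, O at XX./OO./..X | (0,2)=+1→XXO/OO./..X*; (1,2)=+1→XX./OOO/..X; (2,0)=+1→XX./OO./O.X; (2,1)=+1→XX./OO./.OX
ply 3: XXO/OO./..X is terminal -1 (X); from .X./OO./..X depth 5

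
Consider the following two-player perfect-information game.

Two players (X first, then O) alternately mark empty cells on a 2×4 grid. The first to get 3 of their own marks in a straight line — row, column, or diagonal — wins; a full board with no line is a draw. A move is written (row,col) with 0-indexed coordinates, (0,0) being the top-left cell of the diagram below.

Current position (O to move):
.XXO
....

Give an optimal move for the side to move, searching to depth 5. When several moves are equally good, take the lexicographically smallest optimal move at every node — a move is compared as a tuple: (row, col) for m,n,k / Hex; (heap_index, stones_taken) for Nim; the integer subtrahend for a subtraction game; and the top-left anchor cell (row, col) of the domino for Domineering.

p1 O@[.XXO/....]: (0,0)[OXXO/....]+0* (1,0)[.XXO/O...]-1 (1,1)[.XXO/.O..]-1 (1,2)[.XXO/..O.]-1 (1,3)[.XXO/...O]-1
p2 X@[OXXO/....]: (1,0)[OXXO/X...]+0* (1,1)[OXXO/.X..]+0 (1,2)[OXXO/..X.]+0 (1,3)[OXXO/...X]+0
p3 O@[OXXO/X...]: (1,1)[OXXO/XO..]+0* (1,2)[OXXO/X.O.]+0 (1,3)[OXXO/X..O]+0
p4 X@[OXXO/XO..]: (1,2)[OXXO/XOX.]+0* (1,3)[OXXO/XO.X]+0
p5 O@[OXXO/XOX.]: (1,3)[OXXO/XOXO]+0*
p6 X@[OXXO/XOXO] terminal +0; root [.XXO/....] d5

O's best at [.XXO/....]: (0,0)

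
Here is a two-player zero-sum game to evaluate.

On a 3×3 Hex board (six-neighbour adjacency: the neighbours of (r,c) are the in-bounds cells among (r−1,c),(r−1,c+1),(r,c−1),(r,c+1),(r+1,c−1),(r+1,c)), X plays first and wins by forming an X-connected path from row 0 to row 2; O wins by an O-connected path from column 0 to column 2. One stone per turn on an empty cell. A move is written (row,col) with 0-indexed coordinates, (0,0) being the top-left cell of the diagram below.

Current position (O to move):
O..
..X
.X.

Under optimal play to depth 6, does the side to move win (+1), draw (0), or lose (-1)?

value(O../..X/.X., O) = +1

ply 1, O at O../..X/.X. | (0,1)=-1→OO./..X/.X.; (0,2)=+1→O.O/..X/.X.*; (1,0)=-1→O../O.X/.X.; (1,1)=-1→O../.OX/.X.; (2,0)=-1→O../..X/OX.; (2,2)=-1→O../..X/.XO
ply 2, X at O.O/..X/.X. | (0,1)=-1→OXO/..X/.X.*; (1,0)=-1→O.O/X.X/.X.; (1,1)=-1→O.O/.XX/.X.; (2,0)=-1→O.O/..X/XX.; (2,2)=-1→O.O/..X/.XX
ply 3, O at OXO/..X/.X. | (1,0)=-1→OXO/O.X/.X.; (1,1)=+1→OXO/.OX/.X.*; (2,0)=-1→OXO/..X/OX.; (2,2)=-1→OXO/..X/.XO
ply 4, X at OXO/.OX/.X. | (1,0)=-1→OXO/XOX/.X.*; (2,0)=-1→OXO/.OX/XX.; (2,2)=-1→OXO/.OX/.XX
ply 5, O at OXO/XOX/.X. | (2,0)=+1→OXO/XOX/OX.*; (2,2)=-1→OXO/XOX/.XO
ply 6: OXO/XOX/OX. is terminal -1 (X); from O../..X/.X. depth 6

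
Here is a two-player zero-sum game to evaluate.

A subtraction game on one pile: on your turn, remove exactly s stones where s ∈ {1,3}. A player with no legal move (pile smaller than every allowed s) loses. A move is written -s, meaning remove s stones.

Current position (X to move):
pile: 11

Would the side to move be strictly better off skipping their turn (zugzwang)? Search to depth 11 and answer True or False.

zugzwang(11, X) = False

[11] X move#1: -1:+1/10*, -3:+1/8
[10] O move#2: -1:-1/9*, -3:-1/7
[9] X move#3: -1:+1/8*, -3:+1/6
[8] O move#4: -1:-1/7*, -3:-1/5
[7] X move#5: -1:+1/6*, -3:+1/4
[6] O move#6: -1:-1/5*, -3:-1/3
[5] X move#7: -1:+1/4*, -3:+1/2
[4] O move#8: -1:-1/3*, -3:-1/1
[3] X move#9: -1:+1/2*, -3:+1/0
[2] O move#10: -1:-1/1*
[1] X move#11: -1:+1/0*
[0] end (terminal -1, O#12); searched 11 to 11
if X skipped the turn, O would face:
~ [11] O move#1: -1:+1/10*, -3:+1/8
~ [10] X move#2: -1:-1/9*, -3:-1/7
~ [9] O move#3: -1:+1/8*, -3:+1/6
~ [8] X move#4: -1:-1/7*, -3:-1/5
~ [7] O move#5: -1:+1/6*, -3:+1/4
~ [6] X move#6: -1:-1/5*, -3:-1/3
~ [5] O move#7: -1:+1/4*, -3:+1/2
~ [4] X move#8: -1:-1/3*, -3:-1/1
~ [3] O move#9: -1:+1/2*, -3:+1/0
~ [2] X move#10: -1:-1/1*
~ [1] O move#11: -1:+1/0*
~ [0] end (terminal -1, X#12); searched 11 to 11
compare (X): move=+1 vs pass=-1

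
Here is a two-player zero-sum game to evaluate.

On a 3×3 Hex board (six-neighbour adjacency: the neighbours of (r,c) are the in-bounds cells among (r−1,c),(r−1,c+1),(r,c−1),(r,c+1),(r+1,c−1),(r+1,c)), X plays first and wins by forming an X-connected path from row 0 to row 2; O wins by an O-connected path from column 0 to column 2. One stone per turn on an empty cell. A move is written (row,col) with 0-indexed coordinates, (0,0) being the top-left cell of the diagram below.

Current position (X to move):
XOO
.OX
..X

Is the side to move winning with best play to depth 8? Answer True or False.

[XOO/.OX/..X] X move#1: (1,0):-1/XOO/XOX/..X*, (2,0):-1/XOO/.OX/X.X, (2,1):-1/XOO/.OX/.XX
[XOO/XOX/..X] O move#2: (2,0):+1/XOO/XOX/O.X*, (2,1):-1/XOO/XOX/.OX
[XOO/XOX/O.X] end (terminal -1, X#3); searched XOO/.OX/..X to 8

X winning at [XOO/.OX/..X]: False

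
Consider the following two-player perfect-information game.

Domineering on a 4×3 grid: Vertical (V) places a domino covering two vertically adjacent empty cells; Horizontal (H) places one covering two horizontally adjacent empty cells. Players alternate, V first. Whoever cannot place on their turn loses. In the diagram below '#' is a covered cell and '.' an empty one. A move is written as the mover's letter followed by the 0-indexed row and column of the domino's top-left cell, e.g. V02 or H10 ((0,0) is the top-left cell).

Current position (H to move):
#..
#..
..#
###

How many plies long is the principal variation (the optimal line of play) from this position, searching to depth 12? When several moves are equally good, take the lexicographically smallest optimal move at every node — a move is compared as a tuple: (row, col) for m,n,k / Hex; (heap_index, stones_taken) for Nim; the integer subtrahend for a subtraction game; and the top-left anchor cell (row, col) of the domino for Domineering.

[#../#../..#/###] H move#1: H01:-1/###/#../..#/###, H11:+1/#../###/..#/###*, H20:-1/#../#../###/###
[#../###/..#/###] end (terminal -1, V#2); searched #../#../..#/### to 12

PV length from [#../#../..#/###]: 1 ply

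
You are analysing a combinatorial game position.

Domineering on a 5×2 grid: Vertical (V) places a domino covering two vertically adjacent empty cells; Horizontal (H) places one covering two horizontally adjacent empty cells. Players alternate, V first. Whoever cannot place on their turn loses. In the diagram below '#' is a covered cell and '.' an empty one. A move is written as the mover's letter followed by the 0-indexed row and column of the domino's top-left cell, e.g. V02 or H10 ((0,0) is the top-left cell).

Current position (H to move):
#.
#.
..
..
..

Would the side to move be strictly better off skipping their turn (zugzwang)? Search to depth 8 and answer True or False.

zugzwang(#./#./../../.., H) = False

ply 1, H at #./#./../../.. | H20=-1→#./#./##/../..; H30=+1→#./#./../##/..*; H40=-1→#./#./../../##
ply 2, V at #./#./../##/.. | V01=-1→##/##/../##/..*; V11=-1→#./##/.#/##/..
ply 3, H at ##/##/../##/.. | H20=+1→##/##/##/##/..*; H40=+1→##/##/../##/##
ply 4: ##/##/##/##/.. is terminal -1 (V); from #./#./../../.. depth 8
if H skipped the turn, V would face:
~ ply 1, V at #./#./../../.. | V01=-1→##/##/../../..; V11=-1→#./##/.#/../..; V20=+1→#./#./#./#./..*; V21=+1→#./#./.#/.#/..; V30=+1→#./#./../#./#.; V31=+1→#./#./../.#/.#
~ ply 2, H at #./#./#./#./.. | H40=-1→#./#./#./#./##*
~ ply 3, V at #./#./#./#./## | V01=+1→##/##/#./#./##*; V11=+1→#./##/##/#./##; V21=+1→#./#./##/##/##
~ ply 4: ##/##/#./#./## is terminal -1 (H); from #./#./../../.. depth 8
compare (H): move=+1 vs pass=-1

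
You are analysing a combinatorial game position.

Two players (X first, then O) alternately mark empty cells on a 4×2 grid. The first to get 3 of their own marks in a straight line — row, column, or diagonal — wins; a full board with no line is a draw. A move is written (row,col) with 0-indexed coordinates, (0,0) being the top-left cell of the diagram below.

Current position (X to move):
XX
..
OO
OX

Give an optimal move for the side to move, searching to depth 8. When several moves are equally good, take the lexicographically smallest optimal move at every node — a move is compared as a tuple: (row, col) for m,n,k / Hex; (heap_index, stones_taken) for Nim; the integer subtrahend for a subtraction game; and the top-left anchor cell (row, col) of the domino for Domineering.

X's best at [XX/../OO/OX]: (1,0)

[XX/../OO/OX] X move#1: (1,0):+0/XX/X./OO/OX*, (1,1):-1/XX/.X/OO/OX
[XX/X./OO/OX] O move#2: (1,1):+0/XX/XO/OO/OX*
[XX/XO/OO/OX] end (terminal +0, X#3); searched XX/../OO/OX to 8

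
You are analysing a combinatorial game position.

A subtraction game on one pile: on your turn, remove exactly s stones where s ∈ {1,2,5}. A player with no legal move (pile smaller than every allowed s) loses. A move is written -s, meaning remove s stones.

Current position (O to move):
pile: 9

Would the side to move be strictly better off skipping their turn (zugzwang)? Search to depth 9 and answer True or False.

zugzwang(9, O) = True

ply 1, O at 9 | -1=-1→8*; -2=-1→7; -5=-1→4
ply 2, X at 8 | -1=-1→7; -2=+1→6*; -5=+1→3
ply 3, O at 6 | -1=-1→5*; -2=-1→4; -5=-1→1
ply 4, X at 5 | -1=-1→4; -2=+1→3*; -5=+1→0
ply 5, O at 3 | -1=-1→2*; -2=-1→1
ply 6, X at 2 | -1=-1→1; -2=+1→0*
ply 7: 0 is terminal -1 (O); from 9 depth 9
suppose O passes — search the same position with X to move:
pass> ply 1, X at 9 | -1=-1→8*; -2=-1→7; -5=-1→4
pass> ply 2, O at 8 | -1=-1→7; -2=+1→6*; -5=+1→3
pass> ply 3, X at 6 | -1=-1→5*; -2=-1→4; -5=-1→1
pass> ply 4, O at 5 | -1=-1→4; -2=+1→3*; -5=+1→0
pass> ply 5, X at 3 | -1=-1→2*; -2=-1→1
pass> ply 6, O at 2 | -1=-1→1; -2=+1→0*
pass> ply 7: 0 is terminal -1 (X); from 9 depth 9
for O: play -1, pass +1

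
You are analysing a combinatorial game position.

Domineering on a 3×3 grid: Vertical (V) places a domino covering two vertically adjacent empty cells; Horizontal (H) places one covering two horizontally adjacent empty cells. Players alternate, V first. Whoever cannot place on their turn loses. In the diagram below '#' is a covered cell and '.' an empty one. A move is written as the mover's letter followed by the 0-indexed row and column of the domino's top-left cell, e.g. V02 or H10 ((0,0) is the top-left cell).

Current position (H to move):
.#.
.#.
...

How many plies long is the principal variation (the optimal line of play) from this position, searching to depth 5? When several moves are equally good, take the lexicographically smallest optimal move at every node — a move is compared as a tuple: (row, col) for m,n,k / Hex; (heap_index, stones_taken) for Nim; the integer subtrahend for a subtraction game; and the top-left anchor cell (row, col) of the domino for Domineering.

ply 1, H at .#./.#./... | H20=-1→.#./.#./##.*; H21=-1→.#./.#./.##
ply 2, V at .#./.#./##. | V00=+1→##./##./##.*; V02=+1→.##/.##/##.; V12=+1→.#./.##/###
ply 3: ##./##./##. is terminal -1 (H); from .#./.#./... depth 5

PV length from [.#./.#./...]: 2 plies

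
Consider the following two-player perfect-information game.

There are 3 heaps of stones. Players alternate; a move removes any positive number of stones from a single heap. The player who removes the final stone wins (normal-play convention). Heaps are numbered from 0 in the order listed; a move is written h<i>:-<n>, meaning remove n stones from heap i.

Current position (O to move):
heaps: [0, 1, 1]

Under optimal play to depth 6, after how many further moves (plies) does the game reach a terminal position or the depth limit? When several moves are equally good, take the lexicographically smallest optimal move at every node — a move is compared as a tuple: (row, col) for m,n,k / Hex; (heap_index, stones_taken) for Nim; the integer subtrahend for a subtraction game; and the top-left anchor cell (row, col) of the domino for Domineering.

PV length from [(0,1,1)]: 2 plies

[(0,1,1)] O move#1: h1:-1:-1/(0,0,1)*, h2:-1:-1/(0,1,0)
[(0,0,1)] X move#2: h2:-1:+1/(0,0,0)*
[(0,0,0)] end (terminal -1, O#3); searched (0,1,1) to 6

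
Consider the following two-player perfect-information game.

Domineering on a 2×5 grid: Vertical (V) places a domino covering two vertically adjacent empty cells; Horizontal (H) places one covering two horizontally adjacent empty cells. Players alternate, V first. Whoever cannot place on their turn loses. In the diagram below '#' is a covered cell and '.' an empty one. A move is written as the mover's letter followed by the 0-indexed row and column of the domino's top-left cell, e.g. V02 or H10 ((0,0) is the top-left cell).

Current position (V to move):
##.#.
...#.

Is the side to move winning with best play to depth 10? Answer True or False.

p1 V@[##.#./...#.]: V02[####./..##.]+1* V04[##.##/...##]-1
p2 H@[####./..##.]: H10[####./####.]-1*
p3 V@[####./####.]: V04[#####/#####]+1*
p4 H@[#####/#####] terminal -1; root [##.#./...#.] d10

V winning at [##.#./...#.]: True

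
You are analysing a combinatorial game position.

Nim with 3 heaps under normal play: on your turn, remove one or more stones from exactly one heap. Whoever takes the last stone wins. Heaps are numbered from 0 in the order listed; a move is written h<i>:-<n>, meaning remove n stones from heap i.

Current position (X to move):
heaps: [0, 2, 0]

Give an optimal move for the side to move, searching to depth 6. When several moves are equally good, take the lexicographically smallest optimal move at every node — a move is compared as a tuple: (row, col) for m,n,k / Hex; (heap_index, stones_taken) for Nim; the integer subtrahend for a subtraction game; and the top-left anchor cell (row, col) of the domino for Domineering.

X's best at [(0,2,0)]: h1:-2

p1 X@[(0,2,0)]: h1:-1[(0,1,0)]-1 h1:-2[(0,0,0)]+1*
p2 O@[(0,0,0)] terminal -1; root [(0,2,0)] d6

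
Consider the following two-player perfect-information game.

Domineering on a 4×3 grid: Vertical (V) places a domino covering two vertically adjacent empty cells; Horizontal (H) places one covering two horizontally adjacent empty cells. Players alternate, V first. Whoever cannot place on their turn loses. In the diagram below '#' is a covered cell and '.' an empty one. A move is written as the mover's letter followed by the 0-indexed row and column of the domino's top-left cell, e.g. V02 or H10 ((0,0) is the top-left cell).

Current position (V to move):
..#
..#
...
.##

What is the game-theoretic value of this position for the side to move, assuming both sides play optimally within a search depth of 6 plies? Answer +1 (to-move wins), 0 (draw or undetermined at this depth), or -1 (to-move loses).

ply 1, V at ..#/..#/.../.## | V00=+1→#.#/#.#/.../.##*; V01=+1→.##/.##/.../.##; V10=+1→..#/#.#/#../.##; V11=+1→..#/.##/.#./.##; V20=-1→..#/..#/#../###
ply 2, H at #.#/#.#/.../.## | H20=-1→#.#/#.#/##./.##*; H21=-1→#.#/#.#/.##/.##
ply 3, V at #.#/#.#/##./.## | V01=+1→###/###/##./.##*
ply 4: ###/###/##./.## is terminal -1 (H); from ..#/..#/.../.## depth 6

value(..#/..#/.../.##, V) = +1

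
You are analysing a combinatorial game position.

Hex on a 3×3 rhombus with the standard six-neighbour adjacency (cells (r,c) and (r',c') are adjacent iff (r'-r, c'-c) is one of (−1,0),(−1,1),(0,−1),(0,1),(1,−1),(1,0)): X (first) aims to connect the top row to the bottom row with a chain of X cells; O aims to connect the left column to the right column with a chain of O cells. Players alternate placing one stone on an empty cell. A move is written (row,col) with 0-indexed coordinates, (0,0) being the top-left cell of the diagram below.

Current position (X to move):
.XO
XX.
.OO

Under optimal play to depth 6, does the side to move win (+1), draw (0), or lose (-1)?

value(.XO/XX./.OO, X) = +1

p1 X@[.XO/XX./.OO]: (0,0)[XXO/XX./.OO]-1 (1,2)[.XO/XXX/.OO]-1 (2,0)[.XO/XX./XOO]+1*
p2 O@[.XO/XX./XOO] terminal -1; root [.XO/XX./.OO] d6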